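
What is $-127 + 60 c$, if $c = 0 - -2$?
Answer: $-7$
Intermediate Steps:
$c = 2$ ($c = 0 + 2 = 2$)
$-127 + 60 c = -127 + 60 \cdot 2 = -127 + 120 = -7$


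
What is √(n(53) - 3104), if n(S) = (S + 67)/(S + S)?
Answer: 2*I*√2178989/53 ≈ 55.703*I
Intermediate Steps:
n(S) = (67 + S)/(2*S) (n(S) = (67 + S)/((2*S)) = (67 + S)*(1/(2*S)) = (67 + S)/(2*S))
√(n(53) - 3104) = √((½)*(67 + 53)/53 - 3104) = √((½)*(1/53)*120 - 3104) = √(60/53 - 3104) = √(-164452/53) = 2*I*√2178989/53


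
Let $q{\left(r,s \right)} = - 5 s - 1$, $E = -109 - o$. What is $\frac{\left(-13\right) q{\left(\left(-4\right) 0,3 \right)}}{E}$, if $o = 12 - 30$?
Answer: $- \frac{16}{7} \approx -2.2857$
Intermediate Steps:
$o = -18$ ($o = 12 - 30 = -18$)
$E = -91$ ($E = -109 - -18 = -109 + 18 = -91$)
$q{\left(r,s \right)} = -1 - 5 s$
$\frac{\left(-13\right) q{\left(\left(-4\right) 0,3 \right)}}{E} = \frac{\left(-13\right) \left(-1 - 15\right)}{-91} = - 13 \left(-1 - 15\right) \left(- \frac{1}{91}\right) = \left(-13\right) \left(-16\right) \left(- \frac{1}{91}\right) = 208 \left(- \frac{1}{91}\right) = - \frac{16}{7}$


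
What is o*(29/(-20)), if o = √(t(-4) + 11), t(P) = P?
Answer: -29*√7/20 ≈ -3.8363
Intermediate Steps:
o = √7 (o = √(-4 + 11) = √7 ≈ 2.6458)
o*(29/(-20)) = √7*(29/(-20)) = √7*(29*(-1/20)) = √7*(-29/20) = -29*√7/20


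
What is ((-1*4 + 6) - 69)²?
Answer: 4489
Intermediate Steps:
((-1*4 + 6) - 69)² = ((-4 + 6) - 69)² = (2 - 69)² = (-67)² = 4489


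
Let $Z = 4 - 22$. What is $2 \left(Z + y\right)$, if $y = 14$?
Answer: $-8$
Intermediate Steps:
$Z = -18$
$2 \left(Z + y\right) = 2 \left(-18 + 14\right) = 2 \left(-4\right) = -8$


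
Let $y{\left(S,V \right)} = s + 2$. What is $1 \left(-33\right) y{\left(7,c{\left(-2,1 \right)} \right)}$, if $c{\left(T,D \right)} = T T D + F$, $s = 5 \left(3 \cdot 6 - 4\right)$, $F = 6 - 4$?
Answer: $-2376$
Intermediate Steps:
$F = 2$ ($F = 6 - 4 = 2$)
$s = 70$ ($s = 5 \left(18 - 4\right) = 5 \cdot 14 = 70$)
$c{\left(T,D \right)} = 2 + D T^{2}$ ($c{\left(T,D \right)} = T T D + 2 = T^{2} D + 2 = D T^{2} + 2 = 2 + D T^{2}$)
$y{\left(S,V \right)} = 72$ ($y{\left(S,V \right)} = 70 + 2 = 72$)
$1 \left(-33\right) y{\left(7,c{\left(-2,1 \right)} \right)} = 1 \left(-33\right) 72 = \left(-33\right) 72 = -2376$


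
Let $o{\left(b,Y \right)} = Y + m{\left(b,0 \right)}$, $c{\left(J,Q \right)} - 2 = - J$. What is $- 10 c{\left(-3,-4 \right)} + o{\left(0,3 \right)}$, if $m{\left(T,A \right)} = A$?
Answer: $-47$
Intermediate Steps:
$c{\left(J,Q \right)} = 2 - J$
$o{\left(b,Y \right)} = Y$ ($o{\left(b,Y \right)} = Y + 0 = Y$)
$- 10 c{\left(-3,-4 \right)} + o{\left(0,3 \right)} = - 10 \left(2 - -3\right) + 3 = - 10 \left(2 + 3\right) + 3 = \left(-10\right) 5 + 3 = -50 + 3 = -47$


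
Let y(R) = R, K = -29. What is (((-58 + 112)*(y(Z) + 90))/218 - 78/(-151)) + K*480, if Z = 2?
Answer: -228725694/16459 ≈ -13897.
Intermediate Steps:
(((-58 + 112)*(y(Z) + 90))/218 - 78/(-151)) + K*480 = (((-58 + 112)*(2 + 90))/218 - 78/(-151)) - 29*480 = ((54*92)*(1/218) - 78*(-1/151)) - 13920 = (4968*(1/218) + 78/151) - 13920 = (2484/109 + 78/151) - 13920 = 383586/16459 - 13920 = -228725694/16459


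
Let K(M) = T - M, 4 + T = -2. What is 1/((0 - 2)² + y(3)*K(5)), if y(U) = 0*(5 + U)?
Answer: ¼ ≈ 0.25000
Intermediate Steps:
T = -6 (T = -4 - 2 = -6)
K(M) = -6 - M
y(U) = 0
1/((0 - 2)² + y(3)*K(5)) = 1/((0 - 2)² + 0*(-6 - 1*5)) = 1/((-2)² + 0*(-6 - 5)) = 1/(4 + 0*(-11)) = 1/(4 + 0) = 1/4 = ¼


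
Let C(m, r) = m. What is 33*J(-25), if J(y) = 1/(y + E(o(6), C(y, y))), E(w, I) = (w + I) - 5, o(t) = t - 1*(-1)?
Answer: -11/16 ≈ -0.68750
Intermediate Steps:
o(t) = 1 + t (o(t) = t + 1 = 1 + t)
E(w, I) = -5 + I + w (E(w, I) = (I + w) - 5 = -5 + I + w)
J(y) = 1/(2 + 2*y) (J(y) = 1/(y + (-5 + y + (1 + 6))) = 1/(y + (-5 + y + 7)) = 1/(y + (2 + y)) = 1/(2 + 2*y))
33*J(-25) = 33*(1/(2*(1 - 25))) = 33*((1/2)/(-24)) = 33*((1/2)*(-1/24)) = 33*(-1/48) = -11/16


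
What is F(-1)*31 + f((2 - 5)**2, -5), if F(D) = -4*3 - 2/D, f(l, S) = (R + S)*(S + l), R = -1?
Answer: -334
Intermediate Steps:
f(l, S) = (-1 + S)*(S + l)
F(D) = -12 - 2/D
F(-1)*31 + f((2 - 5)**2, -5) = (-12 - 2/(-1))*31 + ((-5)**2 - 1*(-5) - (2 - 5)**2 - 5*(2 - 5)**2) = (-12 - 2*(-1))*31 + (25 + 5 - 1*(-3)**2 - 5*(-3)**2) = (-12 + 2)*31 + (25 + 5 - 1*9 - 5*9) = -10*31 + (25 + 5 - 9 - 45) = -310 - 24 = -334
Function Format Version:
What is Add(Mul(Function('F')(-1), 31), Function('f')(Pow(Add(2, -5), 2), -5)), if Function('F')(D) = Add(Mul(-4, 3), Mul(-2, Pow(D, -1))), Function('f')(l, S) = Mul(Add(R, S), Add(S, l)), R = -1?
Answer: -334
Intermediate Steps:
Function('f')(l, S) = Mul(Add(-1, S), Add(S, l))
Function('F')(D) = Add(-12, Mul(-2, Pow(D, -1)))
Add(Mul(Function('F')(-1), 31), Function('f')(Pow(Add(2, -5), 2), -5)) = Add(Mul(Add(-12, Mul(-2, Pow(-1, -1))), 31), Add(Pow(-5, 2), Mul(-1, -5), Mul(-1, Pow(Add(2, -5), 2)), Mul(-5, Pow(Add(2, -5), 2)))) = Add(Mul(Add(-12, Mul(-2, -1)), 31), Add(25, 5, Mul(-1, Pow(-3, 2)), Mul(-5, Pow(-3, 2)))) = Add(Mul(Add(-12, 2), 31), Add(25, 5, Mul(-1, 9), Mul(-5, 9))) = Add(Mul(-10, 31), Add(25, 5, -9, -45)) = Add(-310, -24) = -334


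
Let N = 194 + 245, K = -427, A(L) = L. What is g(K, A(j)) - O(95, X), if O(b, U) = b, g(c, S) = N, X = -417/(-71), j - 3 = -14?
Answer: 344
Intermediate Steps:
j = -11 (j = 3 - 14 = -11)
N = 439
X = 417/71 (X = -417*(-1/71) = 417/71 ≈ 5.8732)
g(c, S) = 439
g(K, A(j)) - O(95, X) = 439 - 1*95 = 439 - 95 = 344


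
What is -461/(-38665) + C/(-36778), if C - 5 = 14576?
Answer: -2111273/5490430 ≈ -0.38454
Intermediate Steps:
C = 14581 (C = 5 + 14576 = 14581)
-461/(-38665) + C/(-36778) = -461/(-38665) + 14581/(-36778) = -461*(-1/38665) + 14581*(-1/36778) = 461/38665 - 2083/5254 = -2111273/5490430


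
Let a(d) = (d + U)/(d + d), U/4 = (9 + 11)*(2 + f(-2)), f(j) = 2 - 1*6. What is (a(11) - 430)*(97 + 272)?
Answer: -3545721/22 ≈ -1.6117e+5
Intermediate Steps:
f(j) = -4 (f(j) = 2 - 6 = -4)
U = -160 (U = 4*((9 + 11)*(2 - 4)) = 4*(20*(-2)) = 4*(-40) = -160)
a(d) = (-160 + d)/(2*d) (a(d) = (d - 160)/(d + d) = (-160 + d)/((2*d)) = (-160 + d)*(1/(2*d)) = (-160 + d)/(2*d))
(a(11) - 430)*(97 + 272) = ((½)*(-160 + 11)/11 - 430)*(97 + 272) = ((½)*(1/11)*(-149) - 430)*369 = (-149/22 - 430)*369 = -9609/22*369 = -3545721/22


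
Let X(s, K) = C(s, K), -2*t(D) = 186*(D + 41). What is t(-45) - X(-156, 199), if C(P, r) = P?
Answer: 528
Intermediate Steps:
t(D) = -3813 - 93*D (t(D) = -93*(D + 41) = -93*(41 + D) = -(7626 + 186*D)/2 = -3813 - 93*D)
X(s, K) = s
t(-45) - X(-156, 199) = (-3813 - 93*(-45)) - 1*(-156) = (-3813 + 4185) + 156 = 372 + 156 = 528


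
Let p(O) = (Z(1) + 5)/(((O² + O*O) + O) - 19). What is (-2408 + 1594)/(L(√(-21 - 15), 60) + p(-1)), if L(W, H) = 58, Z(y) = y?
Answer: -2442/173 ≈ -14.116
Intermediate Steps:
p(O) = 6/(-19 + O + 2*O²) (p(O) = (1 + 5)/(((O² + O*O) + O) - 19) = 6/(((O² + O²) + O) - 19) = 6/((2*O² + O) - 19) = 6/((O + 2*O²) - 19) = 6/(-19 + O + 2*O²))
(-2408 + 1594)/(L(√(-21 - 15), 60) + p(-1)) = (-2408 + 1594)/(58 + 6/(-19 - 1 + 2*(-1)²)) = -814/(58 + 6/(-19 - 1 + 2*1)) = -814/(58 + 6/(-19 - 1 + 2)) = -814/(58 + 6/(-18)) = -814/(58 + 6*(-1/18)) = -814/(58 - ⅓) = -814/173/3 = -814*3/173 = -2442/173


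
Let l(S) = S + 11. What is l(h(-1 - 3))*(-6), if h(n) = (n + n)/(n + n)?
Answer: -72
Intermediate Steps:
h(n) = 1 (h(n) = (2*n)/((2*n)) = (2*n)*(1/(2*n)) = 1)
l(S) = 11 + S
l(h(-1 - 3))*(-6) = (11 + 1)*(-6) = 12*(-6) = -72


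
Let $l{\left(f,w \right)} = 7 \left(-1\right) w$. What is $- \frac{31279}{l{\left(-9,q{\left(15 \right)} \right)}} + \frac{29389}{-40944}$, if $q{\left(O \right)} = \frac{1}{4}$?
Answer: $\frac{5122543781}{286608} \approx 17873.0$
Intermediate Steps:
$q{\left(O \right)} = \frac{1}{4}$
$l{\left(f,w \right)} = - 7 w$
$- \frac{31279}{l{\left(-9,q{\left(15 \right)} \right)}} + \frac{29389}{-40944} = - \frac{31279}{\left(-7\right) \frac{1}{4}} + \frac{29389}{-40944} = - \frac{31279}{- \frac{7}{4}} + 29389 \left(- \frac{1}{40944}\right) = \left(-31279\right) \left(- \frac{4}{7}\right) - \frac{29389}{40944} = \frac{125116}{7} - \frac{29389}{40944} = \frac{5122543781}{286608}$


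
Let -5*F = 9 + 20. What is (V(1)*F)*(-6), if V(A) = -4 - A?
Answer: -174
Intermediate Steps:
F = -29/5 (F = -(9 + 20)/5 = -1/5*29 = -29/5 ≈ -5.8000)
(V(1)*F)*(-6) = ((-4 - 1*1)*(-29/5))*(-6) = ((-4 - 1)*(-29/5))*(-6) = -5*(-29/5)*(-6) = 29*(-6) = -174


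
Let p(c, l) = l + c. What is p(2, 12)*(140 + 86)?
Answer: 3164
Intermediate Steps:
p(c, l) = c + l
p(2, 12)*(140 + 86) = (2 + 12)*(140 + 86) = 14*226 = 3164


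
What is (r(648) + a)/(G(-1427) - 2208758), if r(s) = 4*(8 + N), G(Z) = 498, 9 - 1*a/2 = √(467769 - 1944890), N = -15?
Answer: 1/220826 + I*√1477121/1104130 ≈ 4.5285e-6 + 0.0011007*I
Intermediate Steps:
a = 18 - 2*I*√1477121 (a = 18 - 2*√(467769 - 1944890) = 18 - 2*I*√1477121 ≈ 18.0 - 2430.7*I)
r(s) = -28 (r(s) = 4*(8 - 15) = 4*(-7) = -28)
(r(648) + a)/(G(-1427) - 2208758) = (-28 + (18 - 2*I*√1477121))/(498 - 2208758) = (-10 - 2*I*√1477121)/(-2208260) = (-10 - 2*I*√1477121)*(-1/2208260) = 1/220826 + I*√1477121/1104130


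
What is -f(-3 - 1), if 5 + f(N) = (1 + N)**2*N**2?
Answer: -139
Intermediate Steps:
f(N) = -5 + N**2*(1 + N)**2 (f(N) = -5 + (1 + N)**2*N**2 = -5 + N**2*(1 + N)**2)
-f(-3 - 1) = -(-5 + (-3 - 1)**2*(1 + (-3 - 1))**2) = -(-5 + (-4)**2*(1 - 4)**2) = -(-5 + 16*(-3)**2) = -(-5 + 16*9) = -(-5 + 144) = -1*139 = -139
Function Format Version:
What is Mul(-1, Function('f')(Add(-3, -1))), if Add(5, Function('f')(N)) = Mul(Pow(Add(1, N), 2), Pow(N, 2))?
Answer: -139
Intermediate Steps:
Function('f')(N) = Add(-5, Mul(Pow(N, 2), Pow(Add(1, N), 2))) (Function('f')(N) = Add(-5, Mul(Pow(Add(1, N), 2), Pow(N, 2))) = Add(-5, Mul(Pow(N, 2), Pow(Add(1, N), 2))))
Mul(-1, Function('f')(Add(-3, -1))) = Mul(-1, Add(-5, Mul(Pow(Add(-3, -1), 2), Pow(Add(1, Add(-3, -1)), 2)))) = Mul(-1, Add(-5, Mul(Pow(-4, 2), Pow(Add(1, -4), 2)))) = Mul(-1, Add(-5, Mul(16, Pow(-3, 2)))) = Mul(-1, Add(-5, Mul(16, 9))) = Mul(-1, Add(-5, 144)) = Mul(-1, 139) = -139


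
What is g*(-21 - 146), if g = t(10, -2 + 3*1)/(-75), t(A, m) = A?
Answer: 334/15 ≈ 22.267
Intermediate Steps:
g = -2/15 (g = 10/(-75) = 10*(-1/75) = -2/15 ≈ -0.13333)
g*(-21 - 146) = -2*(-21 - 146)/15 = -2/15*(-167) = 334/15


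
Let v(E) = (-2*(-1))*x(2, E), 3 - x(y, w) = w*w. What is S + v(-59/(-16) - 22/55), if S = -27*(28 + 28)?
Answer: -4888369/3200 ≈ -1527.6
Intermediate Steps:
x(y, w) = 3 - w² (x(y, w) = 3 - w*w = 3 - w²)
v(E) = 6 - 2*E² (v(E) = (-2*(-1))*(3 - E²) = 2*(3 - E²) = 6 - 2*E²)
S = -1512 (S = -27*56 = -1512)
S + v(-59/(-16) - 22/55) = -1512 + (6 - 2*(-59/(-16) - 22/55)²) = -1512 + (6 - 2*(-59*(-1/16) - 22*1/55)²) = -1512 + (6 - 2*(59/16 - ⅖)²) = -1512 + (6 - 2*(263/80)²) = -1512 + (6 - 2*69169/6400) = -1512 + (6 - 69169/3200) = -1512 - 49969/3200 = -4888369/3200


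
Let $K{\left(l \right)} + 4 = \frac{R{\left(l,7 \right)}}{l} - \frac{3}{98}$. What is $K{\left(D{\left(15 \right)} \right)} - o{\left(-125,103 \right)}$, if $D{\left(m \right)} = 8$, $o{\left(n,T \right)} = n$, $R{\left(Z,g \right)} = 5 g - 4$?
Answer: $\frac{48939}{392} \approx 124.84$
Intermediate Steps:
$R{\left(Z,g \right)} = -4 + 5 g$
$K{\left(l \right)} = - \frac{395}{98} + \frac{31}{l}$ ($K{\left(l \right)} = -4 + \left(\frac{-4 + 5 \cdot 7}{l} - \frac{3}{98}\right) = -4 + \left(\frac{-4 + 35}{l} - \frac{3}{98}\right) = -4 - \left(\frac{3}{98} - \frac{31}{l}\right) = - \frac{395}{98} + \frac{31}{l}$)
$K{\left(D{\left(15 \right)} \right)} - o{\left(-125,103 \right)} = \left(- \frac{395}{98} + \frac{31}{8}\right) - -125 = \left(- \frac{395}{98} + 31 \cdot \frac{1}{8}\right) + 125 = \left(- \frac{395}{98} + \frac{31}{8}\right) + 125 = - \frac{61}{392} + 125 = \frac{48939}{392}$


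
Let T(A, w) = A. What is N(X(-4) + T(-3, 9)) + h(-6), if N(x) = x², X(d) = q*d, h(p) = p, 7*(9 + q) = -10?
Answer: 73147/49 ≈ 1492.8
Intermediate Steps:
q = -73/7 (q = -9 + (⅐)*(-10) = -9 - 10/7 = -73/7 ≈ -10.429)
X(d) = -73*d/7
N(X(-4) + T(-3, 9)) + h(-6) = (-73/7*(-4) - 3)² - 6 = (292/7 - 3)² - 6 = (271/7)² - 6 = 73441/49 - 6 = 73147/49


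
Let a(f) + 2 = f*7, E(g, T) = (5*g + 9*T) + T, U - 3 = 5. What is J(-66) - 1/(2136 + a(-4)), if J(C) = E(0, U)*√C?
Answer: -1/2106 + 80*I*√66 ≈ -0.00047483 + 649.92*I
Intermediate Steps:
U = 8 (U = 3 + 5 = 8)
E(g, T) = 5*g + 10*T
a(f) = -2 + 7*f (a(f) = -2 + f*7 = -2 + 7*f)
J(C) = 80*√C (J(C) = (5*0 + 10*8)*√C = (0 + 80)*√C = 80*√C)
J(-66) - 1/(2136 + a(-4)) = 80*√(-66) - 1/(2136 + (-2 + 7*(-4))) = 80*(I*√66) - 1/(2136 + (-2 - 28)) = 80*I*√66 - 1/(2136 - 30) = 80*I*√66 - 1/2106 = -1/2106 + 80*I*√66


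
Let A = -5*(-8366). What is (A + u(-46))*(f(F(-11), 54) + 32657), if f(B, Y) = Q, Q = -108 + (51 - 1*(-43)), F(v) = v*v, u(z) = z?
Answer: 1363955112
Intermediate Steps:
F(v) = v²
Q = -14 (Q = -108 + (51 + 43) = -108 + 94 = -14)
A = 41830
f(B, Y) = -14
(A + u(-46))*(f(F(-11), 54) + 32657) = (41830 - 46)*(-14 + 32657) = 41784*32643 = 1363955112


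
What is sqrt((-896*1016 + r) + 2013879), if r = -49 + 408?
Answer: sqrt(1103902) ≈ 1050.7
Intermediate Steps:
r = 359
sqrt((-896*1016 + r) + 2013879) = sqrt((-896*1016 + 359) + 2013879) = sqrt((-910336 + 359) + 2013879) = sqrt(-909977 + 2013879) = sqrt(1103902)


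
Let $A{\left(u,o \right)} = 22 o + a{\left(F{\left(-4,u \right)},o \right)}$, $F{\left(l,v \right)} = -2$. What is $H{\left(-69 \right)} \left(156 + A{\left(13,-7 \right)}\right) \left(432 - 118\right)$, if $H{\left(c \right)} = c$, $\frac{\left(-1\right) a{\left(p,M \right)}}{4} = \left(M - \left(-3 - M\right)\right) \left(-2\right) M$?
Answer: $-13389588$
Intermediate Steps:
$a{\left(p,M \right)} = - 4 M \left(-6 - 4 M\right)$ ($a{\left(p,M \right)} = - 4 \left(M - \left(-3 - M\right)\right) \left(-2\right) M = - 4 \left(M + \left(3 + M\right)\right) \left(-2\right) M = - 4 \left(3 + 2 M\right) \left(-2\right) M = - 4 \left(-6 - 4 M\right) M = - 4 M \left(-6 - 4 M\right)$)
$A{\left(u,o \right)} = 22 o + 8 o \left(3 + 2 o\right)$
$H{\left(-69 \right)} \left(156 + A{\left(13,-7 \right)}\right) \left(432 - 118\right) = - 69 \left(156 + 2 \left(-7\right) \left(23 + 8 \left(-7\right)\right)\right) \left(432 - 118\right) = - 69 \left(156 + 2 \left(-7\right) \left(23 - 56\right)\right) 314 = - 69 \left(156 + 2 \left(-7\right) \left(-33\right)\right) 314 = - 69 \left(156 + 462\right) 314 = - 69 \cdot 618 \cdot 314 = \left(-69\right) 194052 = -13389588$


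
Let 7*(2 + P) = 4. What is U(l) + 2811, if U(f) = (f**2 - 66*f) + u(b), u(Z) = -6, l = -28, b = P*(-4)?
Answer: 5437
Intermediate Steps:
P = -10/7 (P = -2 + (1/7)*4 = -2 + 4/7 = -10/7 ≈ -1.4286)
b = 40/7 (b = -10/7*(-4) = 40/7 ≈ 5.7143)
U(f) = -6 + f**2 - 66*f (U(f) = (f**2 - 66*f) - 6 = -6 + f**2 - 66*f)
U(l) + 2811 = (-6 + (-28)**2 - 66*(-28)) + 2811 = (-6 + 784 + 1848) + 2811 = 2626 + 2811 = 5437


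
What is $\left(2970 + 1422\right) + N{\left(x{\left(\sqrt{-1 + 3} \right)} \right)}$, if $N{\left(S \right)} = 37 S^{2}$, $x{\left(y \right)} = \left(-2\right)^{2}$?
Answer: $4984$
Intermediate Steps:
$x{\left(y \right)} = 4$
$\left(2970 + 1422\right) + N{\left(x{\left(\sqrt{-1 + 3} \right)} \right)} = \left(2970 + 1422\right) + 37 \cdot 4^{2} = 4392 + 37 \cdot 16 = 4392 + 592 = 4984$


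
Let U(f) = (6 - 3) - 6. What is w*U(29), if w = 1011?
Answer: -3033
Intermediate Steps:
U(f) = -3 (U(f) = 3 - 6 = -3)
w*U(29) = 1011*(-3) = -3033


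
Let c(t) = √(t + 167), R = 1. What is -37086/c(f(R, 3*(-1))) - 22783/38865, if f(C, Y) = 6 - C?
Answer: -22783/38865 - 18543*√43/43 ≈ -2828.4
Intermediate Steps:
c(t) = √(167 + t)
-37086/c(f(R, 3*(-1))) - 22783/38865 = -37086/√(167 + (6 - 1*1)) - 22783/38865 = -37086/√(167 + (6 - 1)) - 22783*1/38865 = -37086/√(167 + 5) - 22783/38865 = -37086*√43/86 - 22783/38865 = -18543*√43/43 - 22783/38865 = -22783/38865 - 18543*√43/43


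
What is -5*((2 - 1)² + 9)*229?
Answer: -11450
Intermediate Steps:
-5*((2 - 1)² + 9)*229 = -5*(1² + 9)*229 = -5*(1 + 9)*229 = -5*10*229 = -50*229 = -11450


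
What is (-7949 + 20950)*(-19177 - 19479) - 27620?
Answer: -502594276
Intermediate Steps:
(-7949 + 20950)*(-19177 - 19479) - 27620 = 13001*(-38656) - 27620 = -502566656 - 27620 = -502594276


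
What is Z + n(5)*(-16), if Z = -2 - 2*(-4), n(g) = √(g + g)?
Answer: 6 - 16*√10 ≈ -44.596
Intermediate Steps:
n(g) = √2*√g (n(g) = √(2*g) = √2*√g)
Z = 6 (Z = -2 + 8 = 6)
Z + n(5)*(-16) = 6 + (√2*√5)*(-16) = 6 + √10*(-16) = 6 - 16*√10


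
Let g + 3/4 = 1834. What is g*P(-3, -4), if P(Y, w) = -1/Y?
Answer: 7333/12 ≈ 611.08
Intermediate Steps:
g = 7333/4 (g = -3/4 + 1834 = 7333/4 ≈ 1833.3)
g*P(-3, -4) = 7333*(-1/(-3))/4 = 7333*(-1*(-1/3))/4 = (7333/4)*(1/3) = 7333/12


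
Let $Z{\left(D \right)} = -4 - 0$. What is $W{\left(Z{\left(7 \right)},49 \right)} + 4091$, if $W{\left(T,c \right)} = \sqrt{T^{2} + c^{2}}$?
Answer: $4091 + \sqrt{2417} \approx 4140.2$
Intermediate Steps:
$Z{\left(D \right)} = -4$ ($Z{\left(D \right)} = -4 + 0 = -4$)
$W{\left(Z{\left(7 \right)},49 \right)} + 4091 = \sqrt{\left(-4\right)^{2} + 49^{2}} + 4091 = \sqrt{16 + 2401} + 4091 = \sqrt{2417} + 4091 = 4091 + \sqrt{2417}$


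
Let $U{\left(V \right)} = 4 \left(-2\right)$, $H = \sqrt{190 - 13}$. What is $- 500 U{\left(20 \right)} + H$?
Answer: $4000 + \sqrt{177} \approx 4013.3$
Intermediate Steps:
$H = \sqrt{177} \approx 13.304$
$U{\left(V \right)} = -8$
$- 500 U{\left(20 \right)} + H = \left(-500\right) \left(-8\right) + \sqrt{177} = 4000 + \sqrt{177}$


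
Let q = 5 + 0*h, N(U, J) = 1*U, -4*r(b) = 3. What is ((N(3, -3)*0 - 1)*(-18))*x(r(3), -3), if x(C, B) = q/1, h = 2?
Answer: 90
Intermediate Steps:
r(b) = -¾ (r(b) = -¼*3 = -¾)
N(U, J) = U
q = 5 (q = 5 + 0*2 = 5 + 0 = 5)
x(C, B) = 5 (x(C, B) = 5/1 = 5*1 = 5)
((N(3, -3)*0 - 1)*(-18))*x(r(3), -3) = ((3*0 - 1)*(-18))*5 = ((0 - 1)*(-18))*5 = -1*(-18)*5 = 18*5 = 90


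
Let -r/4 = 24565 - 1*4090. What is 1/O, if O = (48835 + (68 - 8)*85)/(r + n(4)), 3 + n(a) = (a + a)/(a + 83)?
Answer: -7125553/4692345 ≈ -1.5185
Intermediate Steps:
r = -81900 (r = -4*(24565 - 1*4090) = -4*(24565 - 4090) = -4*20475 = -81900)
n(a) = -3 + 2*a/(83 + a) (n(a) = -3 + (a + a)/(a + 83) = -3 + (2*a)/(83 + a) = -3 + 2*a/(83 + a))
O = -4692345/7125553 (O = (48835 + (68 - 8)*85)/(-81900 + (-249 - 1*4)/(83 + 4)) = (48835 + 60*85)/(-81900 + (-249 - 4)/87) = (48835 + 5100)/(-81900 + (1/87)*(-253)) = 53935/(-81900 - 253/87) = 53935/(-7125553/87) = 53935*(-87/7125553) = -4692345/7125553 ≈ -0.65852)
1/O = 1/(-4692345/7125553) = -7125553/4692345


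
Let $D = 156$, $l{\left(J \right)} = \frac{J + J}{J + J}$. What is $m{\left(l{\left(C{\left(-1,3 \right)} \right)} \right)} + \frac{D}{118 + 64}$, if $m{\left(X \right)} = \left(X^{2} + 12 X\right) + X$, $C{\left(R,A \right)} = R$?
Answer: $\frac{104}{7} \approx 14.857$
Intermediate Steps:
$l{\left(J \right)} = 1$ ($l{\left(J \right)} = \frac{2 J}{2 J} = 2 J \frac{1}{2 J} = 1$)
$m{\left(X \right)} = X^{2} + 13 X$
$m{\left(l{\left(C{\left(-1,3 \right)} \right)} \right)} + \frac{D}{118 + 64} = 1 \left(13 + 1\right) + \frac{156}{118 + 64} = 1 \cdot 14 + \frac{156}{182} = 14 + 156 \cdot \frac{1}{182} = 14 + \frac{6}{7} = \frac{104}{7}$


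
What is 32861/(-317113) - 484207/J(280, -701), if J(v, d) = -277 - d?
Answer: -153562267455/134455912 ≈ -1142.1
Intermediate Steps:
32861/(-317113) - 484207/J(280, -701) = 32861/(-317113) - 484207/(-277 - 1*(-701)) = 32861*(-1/317113) - 484207/(-277 + 701) = -32861/317113 - 484207/424 = -153562267455/134455912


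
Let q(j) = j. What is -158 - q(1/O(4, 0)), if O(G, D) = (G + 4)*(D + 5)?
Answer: -6321/40 ≈ -158.02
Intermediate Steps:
O(G, D) = (4 + G)*(5 + D)
-158 - q(1/O(4, 0)) = -158 - 1/(20 + 4*0 + 5*4 + 0*4) = -158 - 1/(20 + 0 + 20 + 0) = -158 - 1/40 = -6321/40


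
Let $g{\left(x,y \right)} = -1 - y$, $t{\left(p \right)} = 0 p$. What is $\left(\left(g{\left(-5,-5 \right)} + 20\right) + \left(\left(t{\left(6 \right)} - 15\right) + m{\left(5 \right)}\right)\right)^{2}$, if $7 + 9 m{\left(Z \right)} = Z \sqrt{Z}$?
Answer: $\frac{1867}{27} + \frac{740 \sqrt{5}}{81} \approx 89.576$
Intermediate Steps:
$t{\left(p \right)} = 0$
$m{\left(Z \right)} = - \frac{7}{9} + \frac{Z^{\frac{3}{2}}}{9}$ ($m{\left(Z \right)} = - \frac{7}{9} + \frac{Z \sqrt{Z}}{9} = - \frac{7}{9} + \frac{Z^{\frac{3}{2}}}{9}$)
$\left(\left(g{\left(-5,-5 \right)} + 20\right) + \left(\left(t{\left(6 \right)} - 15\right) + m{\left(5 \right)}\right)\right)^{2} = \left(\left(\left(-1 - -5\right) + 20\right) + \left(\left(0 - 15\right) - \left(\frac{7}{9} - \frac{5^{\frac{3}{2}}}{9}\right)\right)\right)^{2} = \left(\left(\left(-1 + 5\right) + 20\right) - \left(\frac{142}{9} - \frac{5 \sqrt{5}}{9}\right)\right)^{2} = \left(\left(4 + 20\right) - \left(\frac{142}{9} - \frac{5 \sqrt{5}}{9}\right)\right)^{2} = \left(24 - \left(\frac{142}{9} - \frac{5 \sqrt{5}}{9}\right)\right)^{2} = \left(\frac{74}{9} + \frac{5 \sqrt{5}}{9}\right)^{2}$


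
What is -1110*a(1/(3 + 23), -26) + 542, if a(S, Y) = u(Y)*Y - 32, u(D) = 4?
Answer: 151502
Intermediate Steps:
a(S, Y) = -32 + 4*Y (a(S, Y) = 4*Y - 32 = -32 + 4*Y)
-1110*a(1/(3 + 23), -26) + 542 = -1110*(-32 + 4*(-26)) + 542 = -1110*(-32 - 104) + 542 = -1110*(-136) + 542 = 150960 + 542 = 151502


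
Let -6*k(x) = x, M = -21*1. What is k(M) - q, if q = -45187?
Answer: 90381/2 ≈ 45191.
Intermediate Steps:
M = -21
k(x) = -x/6
k(M) - q = -⅙*(-21) - 1*(-45187) = 7/2 + 45187 = 90381/2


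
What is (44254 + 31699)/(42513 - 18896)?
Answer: 75953/23617 ≈ 3.2160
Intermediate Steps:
(44254 + 31699)/(42513 - 18896) = 75953/23617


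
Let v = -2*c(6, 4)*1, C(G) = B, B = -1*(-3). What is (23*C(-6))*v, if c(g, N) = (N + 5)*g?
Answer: -7452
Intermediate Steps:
c(g, N) = g*(5 + N) (c(g, N) = (5 + N)*g = g*(5 + N))
B = 3
C(G) = 3
v = -108 (v = -12*(5 + 4)*1 = -12*9*1 = -2*54*1 = -108*1 = -108)
(23*C(-6))*v = (23*3)*(-108) = 69*(-108) = -7452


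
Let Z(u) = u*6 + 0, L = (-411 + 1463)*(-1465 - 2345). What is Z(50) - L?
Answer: 4008420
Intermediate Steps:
L = -4008120 (L = 1052*(-3810) = -4008120)
Z(u) = 6*u (Z(u) = 6*u + 0 = 6*u)
Z(50) - L = 6*50 - 1*(-4008120) = 300 + 4008120 = 4008420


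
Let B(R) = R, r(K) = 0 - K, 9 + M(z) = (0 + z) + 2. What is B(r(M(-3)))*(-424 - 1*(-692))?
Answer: 2680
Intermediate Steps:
M(z) = -7 + z (M(z) = -9 + ((0 + z) + 2) = -9 + (z + 2) = -9 + (2 + z) = -7 + z)
r(K) = -K
B(r(M(-3)))*(-424 - 1*(-692)) = (-(-7 - 3))*(-424 - 1*(-692)) = (-1*(-10))*(-424 + 692) = 10*268 = 2680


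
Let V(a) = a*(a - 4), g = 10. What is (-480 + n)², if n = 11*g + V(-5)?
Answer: 105625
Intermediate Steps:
V(a) = a*(-4 + a)
n = 155 (n = 11*10 - 5*(-4 - 5) = 110 - 5*(-9) = 110 + 45 = 155)
(-480 + n)² = (-480 + 155)² = (-325)² = 105625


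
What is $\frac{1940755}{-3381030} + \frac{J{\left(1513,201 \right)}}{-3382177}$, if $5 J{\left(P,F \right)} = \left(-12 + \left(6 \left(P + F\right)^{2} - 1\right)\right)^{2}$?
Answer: $- \frac{210099086463513950449}{11435241902310} \approx -1.8373 \cdot 10^{7}$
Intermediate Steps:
$J{\left(P,F \right)} = \frac{\left(-13 + 6 \left(F + P\right)^{2}\right)^{2}}{5}$ ($J{\left(P,F \right)} = \frac{\left(-12 + \left(6 \left(P + F\right)^{2} - 1\right)\right)^{2}}{5} = \frac{\left(-12 + \left(6 \left(F + P\right)^{2} - 1\right)\right)^{2}}{5} = \frac{\left(-12 + \left(-1 + 6 \left(F + P\right)^{2}\right)\right)^{2}}{5} = \frac{\left(-13 + 6 \left(F + P\right)^{2}\right)^{2}}{5}$)
$\frac{1940755}{-3381030} + \frac{J{\left(1513,201 \right)}}{-3382177} = \frac{1940755}{-3381030} + \frac{\frac{1}{5} \left(-13 + 6 \left(201 + 1513\right)^{2}\right)^{2}}{-3382177} = 1940755 \left(- \frac{1}{3381030}\right) + \frac{\left(-13 + 6 \cdot 1714^{2}\right)^{2}}{5} \left(- \frac{1}{3382177}\right) = - \frac{388151}{676206} + \frac{\left(-13 + 6 \cdot 2937796\right)^{2}}{5} \left(- \frac{1}{3382177}\right) = - \frac{388151}{676206} + \frac{\left(-13 + 17626776\right)^{2}}{5} \left(- \frac{1}{3382177}\right) = - \frac{388151}{676206} + \frac{17626763^{2}}{5} \left(- \frac{1}{3382177}\right) = - \frac{388151}{676206} + \frac{1}{5} \cdot 310702773858169 \left(- \frac{1}{3382177}\right) = - \frac{388151}{676206} + \frac{310702773858169}{5} \left(- \frac{1}{3382177}\right) = - \frac{388151}{676206} - \frac{310702773858169}{16910885} = - \frac{210099086463513950449}{11435241902310}$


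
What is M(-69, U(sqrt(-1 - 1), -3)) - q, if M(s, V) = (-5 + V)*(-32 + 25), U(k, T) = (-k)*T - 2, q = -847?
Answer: 896 - 21*I*sqrt(2) ≈ 896.0 - 29.698*I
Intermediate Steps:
U(k, T) = -2 - T*k (U(k, T) = -T*k - 2 = -2 - T*k)
M(s, V) = 35 - 7*V (M(s, V) = (-5 + V)*(-7) = 35 - 7*V)
M(-69, U(sqrt(-1 - 1), -3)) - q = (35 - 7*(-2 - 1*(-3)*sqrt(-1 - 1))) - 1*(-847) = (35 - 7*(-2 - 1*(-3)*sqrt(-2))) + 847 = (35 - 7*(-2 - 1*(-3)*I*sqrt(2))) + 847 = (35 - 7*(-2 + 3*I*sqrt(2))) + 847 = (35 + (14 - 21*I*sqrt(2))) + 847 = (49 - 21*I*sqrt(2)) + 847 = 896 - 21*I*sqrt(2)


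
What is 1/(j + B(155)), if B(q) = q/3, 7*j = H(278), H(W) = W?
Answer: 21/1919 ≈ 0.010943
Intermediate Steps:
j = 278/7 (j = (⅐)*278 = 278/7 ≈ 39.714)
B(q) = q/3 (B(q) = q*(⅓) = q/3)
1/(j + B(155)) = 1/(278/7 + (⅓)*155) = 1/(278/7 + 155/3) = 1/(1919/21) = 21/1919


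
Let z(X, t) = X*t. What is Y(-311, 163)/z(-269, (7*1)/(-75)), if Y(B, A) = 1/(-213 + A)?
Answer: -3/3766 ≈ -0.00079660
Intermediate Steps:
Y(-311, 163)/z(-269, (7*1)/(-75)) = 1/((-213 + 163)*((-269*7*1/(-75)))) = 1/((-50)*((-1883*(-1)/75))) = -1/(50*((-269*(-7/75)))) = -1/(50*1883/75) = -1/50*75/1883 = -3/3766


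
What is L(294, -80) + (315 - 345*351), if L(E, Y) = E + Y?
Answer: -120566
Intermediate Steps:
L(294, -80) + (315 - 345*351) = (294 - 80) + (315 - 345*351) = 214 + (315 - 121095) = 214 - 120780 = -120566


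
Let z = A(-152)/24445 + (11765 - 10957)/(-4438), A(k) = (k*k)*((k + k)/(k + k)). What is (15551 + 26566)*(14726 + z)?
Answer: 33644344603400142/54243455 ≈ 6.2025e+8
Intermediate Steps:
A(k) = k² (A(k) = k²*((2*k)/((2*k))) = k²*((2*k)*(1/(2*k))) = k²*1 = k²)
z = 41391996/54243455 (z = (-152)²/24445 + (11765 - 10957)/(-4438) = 23104*(1/24445) + 808*(-1/4438) = 23104/24445 - 404/2219 = 41391996/54243455 ≈ 0.76308)
(15551 + 26566)*(14726 + z) = (15551 + 26566)*(14726 + 41391996/54243455) = 42117*(798830510326/54243455) = 33644344603400142/54243455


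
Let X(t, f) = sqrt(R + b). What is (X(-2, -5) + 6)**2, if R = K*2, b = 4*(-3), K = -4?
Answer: 16 + 24*I*sqrt(5) ≈ 16.0 + 53.666*I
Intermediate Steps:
b = -12
R = -8 (R = -4*2 = -8)
X(t, f) = 2*I*sqrt(5) (X(t, f) = sqrt(-8 - 12) = sqrt(-20) = 2*I*sqrt(5))
(X(-2, -5) + 6)**2 = (2*I*sqrt(5) + 6)**2 = (6 + 2*I*sqrt(5))**2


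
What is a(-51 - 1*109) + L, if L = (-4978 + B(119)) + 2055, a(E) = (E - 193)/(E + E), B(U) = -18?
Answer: -940767/320 ≈ -2939.9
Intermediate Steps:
a(E) = (-193 + E)/(2*E) (a(E) = (-193 + E)/((2*E)) = (-193 + E)*(1/(2*E)) = (-193 + E)/(2*E))
L = -2941 (L = (-4978 - 18) + 2055 = -4996 + 2055 = -2941)
a(-51 - 1*109) + L = (-193 + (-51 - 1*109))/(2*(-51 - 1*109)) - 2941 = (-193 + (-51 - 109))/(2*(-51 - 109)) - 2941 = (1/2)*(-193 - 160)/(-160) - 2941 = (1/2)*(-1/160)*(-353) - 2941 = 353/320 - 2941 = -940767/320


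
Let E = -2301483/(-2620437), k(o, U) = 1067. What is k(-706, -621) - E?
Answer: 931234932/873479 ≈ 1066.1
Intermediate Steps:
E = 767161/873479 (E = -2301483*(-1/2620437) = 767161/873479 ≈ 0.87828)
k(-706, -621) - E = 1067 - 1*767161/873479 = 1067 - 767161/873479 = 931234932/873479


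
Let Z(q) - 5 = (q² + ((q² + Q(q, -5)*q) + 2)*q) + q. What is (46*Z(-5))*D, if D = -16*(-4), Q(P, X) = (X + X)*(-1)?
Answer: 412160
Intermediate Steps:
Q(P, X) = -2*X (Q(P, X) = (2*X)*(-1) = -2*X)
D = 64
Z(q) = 5 + q + q² + q*(2 + q² + 10*q) (Z(q) = 5 + ((q² + ((q² + (-2*(-5))*q) + 2)*q) + q) = 5 + ((q² + ((q² + 10*q) + 2)*q) + q) = 5 + ((q² + (2 + q² + 10*q)*q) + q) = 5 + ((q² + q*(2 + q² + 10*q)) + q) = 5 + (q + q² + q*(2 + q² + 10*q)) = 5 + q + q² + q*(2 + q² + 10*q))
(46*Z(-5))*D = (46*(5 + (-5)³ + 3*(-5) + 11*(-5)²))*64 = (46*(5 - 125 - 15 + 11*25))*64 = (46*(5 - 125 - 15 + 275))*64 = (46*140)*64 = 6440*64 = 412160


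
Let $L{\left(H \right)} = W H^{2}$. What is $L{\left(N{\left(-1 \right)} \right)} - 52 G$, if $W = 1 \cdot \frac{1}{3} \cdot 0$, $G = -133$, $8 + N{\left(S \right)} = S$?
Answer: $6916$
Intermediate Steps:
$N{\left(S \right)} = -8 + S$
$W = 0$ ($W = 1 \cdot \frac{1}{3} \cdot 0 = \frac{1}{3} \cdot 0 = 0$)
$L{\left(H \right)} = 0$ ($L{\left(H \right)} = 0 H^{2} = 0$)
$L{\left(N{\left(-1 \right)} \right)} - 52 G = 0 - -6916 = 0 + 6916 = 6916$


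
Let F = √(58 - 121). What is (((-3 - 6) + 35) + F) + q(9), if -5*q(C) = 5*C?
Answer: 17 + 3*I*√7 ≈ 17.0 + 7.9373*I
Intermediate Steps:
q(C) = -C
F = 3*I*√7 (F = √(-63) = 3*I*√7 ≈ 7.9373*I)
(((-3 - 6) + 35) + F) + q(9) = (((-3 - 6) + 35) + 3*I*√7) - 1*9 = ((-9 + 35) + 3*I*√7) - 9 = (26 + 3*I*√7) - 9 = 17 + 3*I*√7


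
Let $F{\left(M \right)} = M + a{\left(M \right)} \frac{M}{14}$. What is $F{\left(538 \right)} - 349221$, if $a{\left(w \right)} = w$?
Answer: $- \frac{2296059}{7} \approx -3.2801 \cdot 10^{5}$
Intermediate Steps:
$F{\left(M \right)} = M + \frac{M^{2}}{14}$ ($F{\left(M \right)} = M + M \frac{M}{14} = M + \frac{M^{2}}{14}$)
$F{\left(538 \right)} - 349221 = \frac{1}{14} \cdot 538 \left(14 + 538\right) - 349221 = \frac{1}{14} \cdot 538 \cdot 552 - 349221 = \frac{148488}{7} - 349221 = - \frac{2296059}{7}$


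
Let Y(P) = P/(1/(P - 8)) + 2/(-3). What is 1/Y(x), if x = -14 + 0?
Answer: 3/922 ≈ 0.0032538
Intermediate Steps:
x = -14
Y(P) = -⅔ + P*(-8 + P) (Y(P) = P/(1/(-8 + P)) + 2*(-⅓) = P*(-8 + P) - ⅔ = -⅔ + P*(-8 + P))
1/Y(x) = 1/(-⅔ + (-14)² - 8*(-14)) = 1/(-⅔ + 196 + 112) = 1/(922/3) = 3/922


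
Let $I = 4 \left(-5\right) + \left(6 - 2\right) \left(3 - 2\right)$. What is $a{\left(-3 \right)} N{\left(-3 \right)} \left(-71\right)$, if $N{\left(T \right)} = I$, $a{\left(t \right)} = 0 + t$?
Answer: $-3408$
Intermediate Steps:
$a{\left(t \right)} = t$
$I = -16$ ($I = -20 + 4 \cdot 1 = -20 + 4 = -16$)
$N{\left(T \right)} = -16$
$a{\left(-3 \right)} N{\left(-3 \right)} \left(-71\right) = \left(-3\right) \left(-16\right) \left(-71\right) = 48 \left(-71\right) = -3408$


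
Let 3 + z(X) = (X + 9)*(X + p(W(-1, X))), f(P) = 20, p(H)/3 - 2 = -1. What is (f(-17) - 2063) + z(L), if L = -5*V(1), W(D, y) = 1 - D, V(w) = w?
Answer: -2054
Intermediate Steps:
p(H) = 3 (p(H) = 6 + 3*(-1) = 6 - 3 = 3)
L = -5 (L = -5*1 = -5)
z(X) = -3 + (3 + X)*(9 + X) (z(X) = -3 + (X + 9)*(X + 3) = -3 + (9 + X)*(3 + X) = -3 + (3 + X)*(9 + X))
(f(-17) - 2063) + z(L) = (20 - 2063) + (24 + (-5)² + 12*(-5)) = -2043 + (24 + 25 - 60) = -2043 - 11 = -2054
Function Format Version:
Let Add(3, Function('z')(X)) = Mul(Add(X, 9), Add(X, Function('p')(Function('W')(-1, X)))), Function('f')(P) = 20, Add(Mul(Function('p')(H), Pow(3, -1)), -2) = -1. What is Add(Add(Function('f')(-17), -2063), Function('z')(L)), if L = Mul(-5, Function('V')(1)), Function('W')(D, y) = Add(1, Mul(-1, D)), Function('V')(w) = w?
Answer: -2054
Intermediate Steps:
Function('p')(H) = 3 (Function('p')(H) = Add(6, Mul(3, -1)) = Add(6, -3) = 3)
L = -5 (L = Mul(-5, 1) = -5)
Function('z')(X) = Add(-3, Mul(Add(3, X), Add(9, X))) (Function('z')(X) = Add(-3, Mul(Add(X, 9), Add(X, 3))) = Add(-3, Mul(Add(9, X), Add(3, X))) = Add(-3, Mul(Add(3, X), Add(9, X))))
Add(Add(Function('f')(-17), -2063), Function('z')(L)) = Add(Add(20, -2063), Add(24, Pow(-5, 2), Mul(12, -5))) = Add(-2043, Add(24, 25, -60)) = Add(-2043, -11) = -2054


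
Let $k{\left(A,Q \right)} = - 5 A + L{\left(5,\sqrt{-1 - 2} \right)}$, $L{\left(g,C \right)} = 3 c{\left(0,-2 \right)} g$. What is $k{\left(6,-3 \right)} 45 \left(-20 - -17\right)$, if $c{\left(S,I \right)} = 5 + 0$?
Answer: $-6075$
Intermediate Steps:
$c{\left(S,I \right)} = 5$
$L{\left(g,C \right)} = 15 g$ ($L{\left(g,C \right)} = 3 \cdot 5 g = 15 g$)
$k{\left(A,Q \right)} = 75 - 5 A$ ($k{\left(A,Q \right)} = - 5 A + 15 \cdot 5 = - 5 A + 75 = 75 - 5 A$)
$k{\left(6,-3 \right)} 45 \left(-20 - -17\right) = \left(75 - 30\right) 45 \left(-20 - -17\right) = \left(75 - 30\right) 45 \left(-20 + 17\right) = 45 \cdot 45 \left(-3\right) = 2025 \left(-3\right) = -6075$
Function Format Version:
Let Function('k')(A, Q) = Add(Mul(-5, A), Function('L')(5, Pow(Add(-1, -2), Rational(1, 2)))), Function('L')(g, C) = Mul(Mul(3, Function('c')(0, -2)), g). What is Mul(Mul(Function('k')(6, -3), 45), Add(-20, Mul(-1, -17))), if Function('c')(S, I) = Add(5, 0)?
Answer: -6075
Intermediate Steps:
Function('c')(S, I) = 5
Function('L')(g, C) = Mul(15, g) (Function('L')(g, C) = Mul(Mul(3, 5), g) = Mul(15, g))
Function('k')(A, Q) = Add(75, Mul(-5, A)) (Function('k')(A, Q) = Add(Mul(-5, A), Mul(15, 5)) = Add(Mul(-5, A), 75) = Add(75, Mul(-5, A)))
Mul(Mul(Function('k')(6, -3), 45), Add(-20, Mul(-1, -17))) = Mul(Mul(Add(75, Mul(-5, 6)), 45), Add(-20, Mul(-1, -17))) = Mul(Mul(Add(75, -30), 45), Add(-20, 17)) = Mul(Mul(45, 45), -3) = Mul(2025, -3) = -6075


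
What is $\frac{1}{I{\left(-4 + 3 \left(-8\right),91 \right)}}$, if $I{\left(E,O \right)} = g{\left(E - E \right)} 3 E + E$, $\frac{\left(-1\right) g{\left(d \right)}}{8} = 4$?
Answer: $\frac{1}{2660} \approx 0.00037594$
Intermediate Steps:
$g{\left(d \right)} = -32$ ($g{\left(d \right)} = \left(-8\right) 4 = -32$)
$I{\left(E,O \right)} = - 95 E$ ($I{\left(E,O \right)} = \left(-32\right) 3 E + E = - 96 E + E = - 95 E$)
$\frac{1}{I{\left(-4 + 3 \left(-8\right),91 \right)}} = \frac{1}{\left(-95\right) \left(-4 + 3 \left(-8\right)\right)} = \frac{1}{\left(-95\right) \left(-4 - 24\right)} = \frac{1}{\left(-95\right) \left(-28\right)} = \frac{1}{2660}$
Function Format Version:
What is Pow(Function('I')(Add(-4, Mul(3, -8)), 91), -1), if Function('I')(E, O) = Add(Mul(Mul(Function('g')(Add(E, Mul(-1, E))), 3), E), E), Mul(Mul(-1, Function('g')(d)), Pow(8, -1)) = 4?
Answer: Rational(1, 2660) ≈ 0.00037594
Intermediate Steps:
Function('g')(d) = -32 (Function('g')(d) = Mul(-8, 4) = -32)
Function('I')(E, O) = Mul(-95, E) (Function('I')(E, O) = Add(Mul(Mul(-32, 3), E), E) = Add(Mul(-96, E), E) = Mul(-95, E))
Pow(Function('I')(Add(-4, Mul(3, -8)), 91), -1) = Pow(Mul(-95, Add(-4, Mul(3, -8))), -1) = Pow(Mul(-95, Add(-4, -24)), -1) = Pow(Mul(-95, -28), -1) = Pow(2660, -1) = Rational(1, 2660)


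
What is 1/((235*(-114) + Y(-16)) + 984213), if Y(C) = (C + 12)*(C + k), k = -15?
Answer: 1/957547 ≈ 1.0443e-6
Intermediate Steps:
Y(C) = (-15 + C)*(12 + C) (Y(C) = (C + 12)*(C - 15) = (12 + C)*(-15 + C) = (-15 + C)*(12 + C))
1/((235*(-114) + Y(-16)) + 984213) = 1/((235*(-114) + (-180 + (-16)**2 - 3*(-16))) + 984213) = 1/((-26790 + (-180 + 256 + 48)) + 984213) = 1/((-26790 + 124) + 984213) = 1/(-26666 + 984213) = 1/957547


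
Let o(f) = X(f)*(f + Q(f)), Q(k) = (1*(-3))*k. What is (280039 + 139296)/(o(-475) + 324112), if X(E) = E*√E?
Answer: 4853982340/3458130920573 + 67580328125*I*√19/6916261841146 ≈ 0.0014036 + 0.042592*I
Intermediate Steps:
X(E) = E^(3/2)
Q(k) = -3*k
o(f) = -2*f^(5/2) (o(f) = f^(3/2)*(f - 3*f) = f^(3/2)*(-2*f) = -2*f^(5/2))
(280039 + 139296)/(o(-475) + 324112) = (280039 + 139296)/(-2256250*I*√19 + 324112) = 419335/(-2256250*I*√19 + 324112) = 419335/(324112 - 2256250*I*√19)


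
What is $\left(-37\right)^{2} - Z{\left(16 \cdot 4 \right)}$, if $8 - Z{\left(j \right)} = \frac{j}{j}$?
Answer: $1362$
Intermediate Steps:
$Z{\left(j \right)} = 7$ ($Z{\left(j \right)} = 8 - \frac{j}{j} = 8 - 1 = 7$)
$\left(-37\right)^{2} - Z{\left(16 \cdot 4 \right)} = \left(-37\right)^{2} - 7 = 1369 - 7 = 1362$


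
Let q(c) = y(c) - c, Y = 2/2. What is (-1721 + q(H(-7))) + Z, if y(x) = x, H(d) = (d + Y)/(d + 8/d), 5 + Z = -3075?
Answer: -4801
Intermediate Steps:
Z = -3080 (Z = -5 - 3075 = -3080)
Y = 1 (Y = 2*(½) = 1)
H(d) = (1 + d)/(d + 8/d) (H(d) = (d + 1)/(d + 8/d) = (1 + d)/(d + 8/d))
q(c) = 0 (q(c) = c - c = 0)
(-1721 + q(H(-7))) + Z = (-1721 + 0) - 3080 = -1721 - 3080 = -4801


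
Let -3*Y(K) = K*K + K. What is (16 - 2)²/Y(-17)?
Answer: -147/68 ≈ -2.1618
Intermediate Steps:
Y(K) = -K/3 - K²/3 (Y(K) = -(K*K + K)/3 = -(K² + K)/3 = -(K + K²)/3 = -K/3 - K²/3)
(16 - 2)²/Y(-17) = (16 - 2)²/((-⅓*(-17)*(1 - 17))) = 14²/((-⅓*(-17)*(-16))) = 196/(-272/3) = 196*(-3/272) = -147/68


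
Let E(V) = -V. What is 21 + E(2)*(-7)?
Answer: 35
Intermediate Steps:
21 + E(2)*(-7) = 21 - 1*2*(-7) = 21 - 2*(-7) = 21 + 14 = 35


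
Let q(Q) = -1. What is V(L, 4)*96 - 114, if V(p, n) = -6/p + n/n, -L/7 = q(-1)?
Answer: -702/7 ≈ -100.29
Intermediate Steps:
L = 7 (L = -7*(-1) = 7)
V(p, n) = 1 - 6/p (V(p, n) = -6/p + 1 = 1 - 6/p)
V(L, 4)*96 - 114 = ((-6 + 7)/7)*96 - 114 = ((1/7)*1)*96 - 114 = (1/7)*96 - 114 = 96/7 - 114 = -702/7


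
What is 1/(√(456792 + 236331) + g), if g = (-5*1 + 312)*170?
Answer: 52190/2723102977 - √693123/2723102977 ≈ 1.8860e-5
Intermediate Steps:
g = 52190 (g = (-5 + 312)*170 = 307*170 = 52190)
1/(√(456792 + 236331) + g) = 1/(√(456792 + 236331) + 52190) = 1/(√693123 + 52190) = 1/(52190 + √693123)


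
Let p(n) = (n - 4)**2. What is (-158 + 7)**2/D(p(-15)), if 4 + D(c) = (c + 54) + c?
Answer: 22801/772 ≈ 29.535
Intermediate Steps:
p(n) = (-4 + n)**2
D(c) = 50 + 2*c (D(c) = -4 + ((c + 54) + c) = -4 + ((54 + c) + c) = -4 + (54 + 2*c) = 50 + 2*c)
(-158 + 7)**2/D(p(-15)) = (-158 + 7)**2/(50 + 2*(-4 - 15)**2) = (-151)**2/(50 + 2*(-19)**2) = 22801/(50 + 2*361) = 22801/(50 + 722) = 22801/772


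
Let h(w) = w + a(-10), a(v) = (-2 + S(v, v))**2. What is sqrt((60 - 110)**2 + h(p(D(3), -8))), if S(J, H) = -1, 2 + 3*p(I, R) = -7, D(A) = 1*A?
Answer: sqrt(2506) ≈ 50.060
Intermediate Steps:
D(A) = A
p(I, R) = -3 (p(I, R) = -2/3 + (1/3)*(-7) = -2/3 - 7/3 = -3)
a(v) = 9 (a(v) = (-2 - 1)**2 = (-3)**2 = 9)
h(w) = 9 + w (h(w) = w + 9 = 9 + w)
sqrt((60 - 110)**2 + h(p(D(3), -8))) = sqrt((60 - 110)**2 + (9 - 3)) = sqrt((-50)**2 + 6) = sqrt(2500 + 6) = sqrt(2506)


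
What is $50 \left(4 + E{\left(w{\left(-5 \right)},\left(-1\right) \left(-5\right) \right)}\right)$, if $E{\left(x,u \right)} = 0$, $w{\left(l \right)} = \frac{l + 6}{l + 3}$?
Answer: $200$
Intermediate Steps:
$w{\left(l \right)} = \frac{6 + l}{3 + l}$
$50 \left(4 + E{\left(w{\left(-5 \right)},\left(-1\right) \left(-5\right) \right)}\right) = 50 \left(4 + 0\right) = 50 \cdot 4 = 200$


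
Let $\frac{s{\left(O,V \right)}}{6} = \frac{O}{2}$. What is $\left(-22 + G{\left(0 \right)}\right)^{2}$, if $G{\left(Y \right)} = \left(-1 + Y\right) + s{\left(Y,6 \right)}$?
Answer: $529$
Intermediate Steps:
$s{\left(O,V \right)} = 3 O$ ($s{\left(O,V \right)} = 6 \frac{O}{2} = 3 O$)
$G{\left(Y \right)} = -1 + 4 Y$ ($G{\left(Y \right)} = \left(-1 + Y\right) + 3 Y = -1 + 4 Y$)
$\left(-22 + G{\left(0 \right)}\right)^{2} = \left(-22 + \left(-1 + 4 \cdot 0\right)\right)^{2} = \left(-22 + \left(-1 + 0\right)\right)^{2} = \left(-22 - 1\right)^{2} = \left(-23\right)^{2} = 529$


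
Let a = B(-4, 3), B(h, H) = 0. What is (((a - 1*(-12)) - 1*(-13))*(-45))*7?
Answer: -7875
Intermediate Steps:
a = 0
(((a - 1*(-12)) - 1*(-13))*(-45))*7 = (((0 - 1*(-12)) - 1*(-13))*(-45))*7 = (((0 + 12) + 13)*(-45))*7 = ((12 + 13)*(-45))*7 = (25*(-45))*7 = -1125*7 = -7875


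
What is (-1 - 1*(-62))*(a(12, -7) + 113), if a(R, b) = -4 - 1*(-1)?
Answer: 6710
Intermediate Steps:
a(R, b) = -3 (a(R, b) = -4 + 1 = -3)
(-1 - 1*(-62))*(a(12, -7) + 113) = (-1 - 1*(-62))*(-3 + 113) = (-1 + 62)*110 = 61*110 = 6710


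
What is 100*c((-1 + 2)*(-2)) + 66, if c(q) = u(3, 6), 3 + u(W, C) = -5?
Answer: -734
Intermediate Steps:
u(W, C) = -8 (u(W, C) = -3 - 5 = -8)
c(q) = -8
100*c((-1 + 2)*(-2)) + 66 = 100*(-8) + 66 = -800 + 66 = -734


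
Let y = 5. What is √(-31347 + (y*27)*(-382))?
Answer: 3*I*√9213 ≈ 287.95*I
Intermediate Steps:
√(-31347 + (y*27)*(-382)) = √(-31347 + (5*27)*(-382)) = √(-31347 + 135*(-382)) = √(-31347 - 51570) = √(-82917) = 3*I*√9213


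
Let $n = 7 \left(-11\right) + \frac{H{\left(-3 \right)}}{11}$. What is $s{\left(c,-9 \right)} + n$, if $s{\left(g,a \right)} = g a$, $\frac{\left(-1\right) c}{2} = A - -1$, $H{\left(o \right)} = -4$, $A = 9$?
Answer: $\frac{1129}{11} \approx 102.64$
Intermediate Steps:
$c = -20$ ($c = - 2 \left(9 - -1\right) = - 2 \left(9 + 1\right) = \left(-2\right) 10 = -20$)
$s{\left(g,a \right)} = a g$
$n = - \frac{851}{11}$ ($n = 7 \left(-11\right) - \frac{4}{11} = -77 - \frac{4}{11} = - \frac{851}{11} \approx -77.364$)
$s{\left(c,-9 \right)} + n = \left(-9\right) \left(-20\right) - \frac{851}{11} = 180 - \frac{851}{11} = \frac{1129}{11}$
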